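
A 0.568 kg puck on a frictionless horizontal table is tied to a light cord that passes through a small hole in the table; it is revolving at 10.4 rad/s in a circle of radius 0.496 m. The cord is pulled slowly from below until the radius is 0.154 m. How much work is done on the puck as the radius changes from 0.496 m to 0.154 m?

The constraining force is radial, so m r² ω about the center is conserved.
ω₂ = ω₁ (r₁/r₂)² = (10.4)(0.496/0.154)² = 107.9 rad/s.
W = ΔKE = ½m(v₂² − v₁²) = 70.83 J.

W ≈ 70.8 J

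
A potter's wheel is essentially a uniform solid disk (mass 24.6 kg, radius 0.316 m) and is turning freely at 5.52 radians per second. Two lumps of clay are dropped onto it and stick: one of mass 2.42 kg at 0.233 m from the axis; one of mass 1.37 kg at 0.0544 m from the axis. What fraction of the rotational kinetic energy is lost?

fraction ≈ 0.0993

The added mass arrives with no angular momentum about the axis, and any external torque about the axis is negligible, so the system's angular momentum is conserved.
I_p = ½(24.6)(0.316)² = 1.228 kg·m².
Added inertia Σmr² = (2.42)(0.233)² + (1.37)(0.0544)² = 0.1354 kg·m²; I_f = 1.228 + 0.1354 = 1.364 kg·m².
ω_f = I_p ω_i / I_f = (1.228)(5.52) / 1.364 = 4.972 rad/s.
KE_i = ½(1.228)(5.520 rad/s)² = 18.71 J; KE_f = ½(1.364)(4.972)² = 16.85 J.
Fraction lost = 0.09932.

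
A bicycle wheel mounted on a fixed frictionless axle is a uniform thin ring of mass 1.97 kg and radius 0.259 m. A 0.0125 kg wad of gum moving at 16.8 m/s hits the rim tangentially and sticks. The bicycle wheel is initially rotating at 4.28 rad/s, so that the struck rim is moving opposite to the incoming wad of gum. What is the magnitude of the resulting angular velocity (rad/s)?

|ω_f| ≈ 3.84 rad/s

About the axle the impulsive forces during the collision are internal, so angular momentum about that axis is conserved.
I_p = (1.97)(0.259)² = 0.1321 kg·m². Taking the sense of the wad of gum's angular momentum as positive, L_{wad} = m v R = (0.0125)(16.8)(0.259) = 0.05439 kg·m²/s.
L_i = −I_p ω_p + m v R = −(0.1321)(4.28) + 0.05439 = -0.5112 kg·m²/s.
After sticking, I_f = I_p + m R² = 0.1321 + (0.0125)(0.259)² = 0.1330 kg·m².
ω_f = L_i / I_f = -0.5112 / 0.1330 = -3.844 rad/s.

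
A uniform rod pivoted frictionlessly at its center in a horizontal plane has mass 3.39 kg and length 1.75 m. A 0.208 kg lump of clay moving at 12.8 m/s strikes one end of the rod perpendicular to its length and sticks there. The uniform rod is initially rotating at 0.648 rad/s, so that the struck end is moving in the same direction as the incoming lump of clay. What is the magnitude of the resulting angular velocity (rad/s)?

|ω_f| ≈ 2.82 rad/s

About the pivot the impulsive forces during the collision are internal, so angular momentum about that axis is conserved.
I_p = (1/12)(3.39)(1.75)² = 0.8652 kg·m². Taking the sense of the lump of clay's angular momentum as positive, L_{lump} = m v R = (0.208)(12.8)(1.75/2) = 2.330 kg·m²/s.
L_i = +I_p ω_p + m v R = +(0.8652)(0.648) + 2.330 = 2.890 kg·m²/s.
After sticking, I_f = I_p + m R² = 0.8652 + (0.208)(1.75/2)² = 1.024 kg·m².
ω_f = L_i / I_f = 2.890 / 1.024 = 2.821 rad/s.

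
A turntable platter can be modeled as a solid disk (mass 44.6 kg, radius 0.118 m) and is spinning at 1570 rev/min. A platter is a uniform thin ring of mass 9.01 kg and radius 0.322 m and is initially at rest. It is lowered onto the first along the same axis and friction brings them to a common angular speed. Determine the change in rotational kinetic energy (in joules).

No external torque acts about the common axis, so total angular momentum is conserved.
Moments of inertia: I_A = ½(44.6)(0.118)² = 0.3105 kg·m²; I_B = (9.01)(0.322)² = 0.9342 kg·m².
Taking A's sense as positive: L = (0.3105)(1570) = 487.5 kg·m²·rpm.
Combined I = 0.3105 + 0.9342 = 1.245 kg·m².
ω_f = L / I = 487.5 / 1.245 = 391.7 rpm.
KE_i = ½ΣIω² = 4197 J; KE_f = ½(1.245)(41.01)² = 1047 J.

ΔKE ≈ -3150 J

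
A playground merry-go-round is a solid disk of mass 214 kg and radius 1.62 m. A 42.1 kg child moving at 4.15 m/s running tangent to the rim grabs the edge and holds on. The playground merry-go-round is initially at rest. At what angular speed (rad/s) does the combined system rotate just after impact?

|ω_f| ≈ 0.723 rad/s

About the axle the impulsive forces during the collision are internal, so angular momentum about that axis is conserved.
I_p = ½(214)(1.62)² = 280.8 kg·m². Taking the sense of the child's angular momentum as positive, L_{child} = m v R = (42.1)(4.15)(1.62) = 283.0 kg·m²/s.
L_i = 0 + 283.0 = 283.0 kg·m²/s.
After sticking, I_f = I_p + m R² = 280.8 + (42.1)(1.62)² = 391.3 kg·m².
ω_f = L_i / I_f = 283.0 / 391.3 = 0.7233 rad/s.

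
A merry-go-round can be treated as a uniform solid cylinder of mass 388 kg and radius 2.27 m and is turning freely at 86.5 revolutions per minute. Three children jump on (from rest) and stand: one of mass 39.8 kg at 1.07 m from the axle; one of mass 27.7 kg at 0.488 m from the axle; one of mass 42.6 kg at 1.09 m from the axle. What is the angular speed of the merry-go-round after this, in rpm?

No external torque acts about the axle; L_before = L_after.
I_p = ½(388)(2.27)² = 999.7 kg·m².
Added inertia Σmr² = (39.8)(1.07)² + (27.7)(0.488)² + (42.6)(1.09)² = 102.8 kg·m²; I_f = 999.7 + 102.8 = 1102 kg·m².
ω_f = I_p ω_i / I_f = (999.7)(86.5) / 1102 = 78.44 rpm.

ω_f ≈ 78.4 rpm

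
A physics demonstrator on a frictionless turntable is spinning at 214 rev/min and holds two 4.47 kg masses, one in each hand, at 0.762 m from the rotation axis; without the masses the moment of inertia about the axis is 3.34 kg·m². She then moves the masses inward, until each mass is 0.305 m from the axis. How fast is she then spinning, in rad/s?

With no external torque about the axis, L is conserved: I₁ω₁ = I₂ω₂.
I₁ = 3.34 + 2(4.47)(0.762)² = 8.531 kg·m²; I₂ = 3.34 + 2(4.47)(0.305)² = 4.172 kg·m².
ω₂ = I₁ω₁ / I₂ = (8.531)(214 rpm) / (4.172) = 437.6 rpm = 45.83 rad/s.

ω₂ ≈ 45.8 rad/s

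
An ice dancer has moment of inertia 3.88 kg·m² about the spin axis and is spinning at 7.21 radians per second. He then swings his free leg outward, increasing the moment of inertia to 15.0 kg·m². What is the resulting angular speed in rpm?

ω₂ ≈ 17.8 rpm

Angular momentum about the spin axis is conserved since the torque about it is zero.
ω₂ = I₁ω₁ / I₂ = (3.880)(7.21 rad/s) / (15.00) = 1.865 rad/s = 17.81 rpm.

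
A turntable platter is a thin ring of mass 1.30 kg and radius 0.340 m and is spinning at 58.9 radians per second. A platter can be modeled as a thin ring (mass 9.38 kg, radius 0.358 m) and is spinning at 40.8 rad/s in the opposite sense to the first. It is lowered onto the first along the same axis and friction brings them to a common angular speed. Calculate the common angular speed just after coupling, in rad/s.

The coupling torques are internal; angular momentum about the shared axis is conserved.
Moments of inertia: I_A = (1.30)(0.340)² = 0.1503 kg·m²; I_B = (9.38)(0.358)² = 1.202 kg·m².
Taking A's sense as positive: L = (0.1503)(58.9) − (1.202)(40.8) = -40.20 kg·m²·rad/s.
Combined I = 0.1503 + 1.202 = 1.352 kg·m².
ω_f = L / I = -40.20 / 1.352 = -29.72 rad/s.

|ω_f| ≈ 29.7 rad/s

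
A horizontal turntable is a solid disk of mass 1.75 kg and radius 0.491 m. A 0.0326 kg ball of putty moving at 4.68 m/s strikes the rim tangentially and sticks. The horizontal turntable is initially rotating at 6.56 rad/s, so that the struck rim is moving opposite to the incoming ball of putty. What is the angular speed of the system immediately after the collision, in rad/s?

The axle reaction passes through the axle and exerts no torque about it; angular momentum about the axle is conserved through the impact.
I_p = ½(1.75)(0.491)² = 0.2109 kg·m². Taking the sense of the ball of putty's angular momentum as positive, L_{ball} = m v R = (0.0326)(4.68)(0.491) = 0.07491 kg·m²/s.
L_i = −I_p ω_p + m v R = −(0.2109)(6.56) + 0.07491 = -1.309 kg·m²/s.
After sticking, I_f = I_p + m R² = 0.2109 + (0.0326)(0.491)² = 0.2188 kg·m².
ω_f = L_i / I_f = -1.309 / 0.2188 = -5.982 rad/s.

|ω_f| ≈ 5.98 rad/s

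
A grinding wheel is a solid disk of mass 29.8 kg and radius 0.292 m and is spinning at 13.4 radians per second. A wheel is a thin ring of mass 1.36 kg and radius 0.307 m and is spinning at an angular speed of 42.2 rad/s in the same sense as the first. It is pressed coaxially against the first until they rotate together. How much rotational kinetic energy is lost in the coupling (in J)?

ΔKE lost ≈ 48.3 J

The coupling torques are internal; angular momentum about the shared axis is conserved.
Moments of inertia: I_A = ½(29.8)(0.292)² = 1.270 kg·m²; I_B = (1.36)(0.307)² = 0.1282 kg·m².
Taking A's sense as positive: L = (1.270)(13.4) + (0.1282)(42.2) = 22.43 kg·m²·rad/s.
Combined I = 1.270 + 0.1282 = 1.399 kg·m².
ω_f = L / I = 22.43 / 1.399 = 16.04 rad/s.
KE_i = ½ΣIω² = 228.2 J; KE_f = ½(1.399)(16.04)² = 179.9 J.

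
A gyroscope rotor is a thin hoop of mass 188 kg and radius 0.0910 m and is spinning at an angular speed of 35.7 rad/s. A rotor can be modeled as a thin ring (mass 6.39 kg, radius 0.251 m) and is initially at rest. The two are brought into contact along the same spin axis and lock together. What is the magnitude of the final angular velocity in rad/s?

The coupling torques are internal; angular momentum about the shared axis is conserved.
Moments of inertia: I_A = (188)(0.0910)² = 1.557 kg·m²; I_B = (6.39)(0.251)² = 0.4026 kg·m².
Taking A's sense as positive: L = (1.557)(35.7) = 55.58 kg·m²·rad/s.
Combined I = 1.557 + 0.4026 = 1.959 kg·m².
ω_f = L / I = 55.58 / 1.959 = 28.37 rad/s.

|ω_f| ≈ 28.4 rad/s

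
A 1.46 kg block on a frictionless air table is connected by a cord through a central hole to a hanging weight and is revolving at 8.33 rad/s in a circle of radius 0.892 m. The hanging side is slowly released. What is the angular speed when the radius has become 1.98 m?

ω₂ ≈ 1.69 rad/s

The constraining force is radial, so m r² ω about the center is conserved.
ω₂ = ω₁ (r₁/r₂)² = (8.33)(0.892/1.98)² = 1.691 rad/s.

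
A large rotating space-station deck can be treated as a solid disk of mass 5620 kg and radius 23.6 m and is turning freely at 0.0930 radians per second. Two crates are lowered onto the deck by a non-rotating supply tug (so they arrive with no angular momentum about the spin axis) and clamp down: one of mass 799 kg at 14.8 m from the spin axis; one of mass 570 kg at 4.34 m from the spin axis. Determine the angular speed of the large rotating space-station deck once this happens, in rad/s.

ω_f ≈ 0.0831 rad/s

The added mass arrives with no angular momentum about the spin axis, and any external torque about the spin axis is negligible, so the system's angular momentum is conserved.
I_p = ½(5620)(23.6)² = 1.565e+06 kg·m².
Added inertia Σmr² = (799)(14.8)² + (570)(4.34)² = 1.857e+05 kg·m²; I_f = 1.565e+06 + 1.857e+05 = 1.751e+06 kg·m².
ω_f = I_p ω_i / I_f = (1.565e+06)(0.0930) / 1.751e+06 = 0.08313 rad/s.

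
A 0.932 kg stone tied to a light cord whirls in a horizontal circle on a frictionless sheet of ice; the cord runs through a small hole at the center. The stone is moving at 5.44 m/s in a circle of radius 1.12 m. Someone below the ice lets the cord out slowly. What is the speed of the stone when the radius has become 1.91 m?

Central (radial) force ⇒ zero torque about the center ⇒ m v r is constant.
v₂ = v₁ r₁ / r₂ = (5.44)(1.12) / (1.91) = 3.190 m/s.

v₂ ≈ 3.19 m/s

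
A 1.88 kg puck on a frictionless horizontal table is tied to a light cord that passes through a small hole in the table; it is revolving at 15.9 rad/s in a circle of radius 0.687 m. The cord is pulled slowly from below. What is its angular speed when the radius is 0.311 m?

No torque about the axis ⇒ m r₁² ω₁ = m r₂² ω₂.
ω₂ = ω₁ (r₁/r₂)² = (15.9)(0.687/0.311)² = 77.59 rad/s.

ω₂ ≈ 77.6 rad/s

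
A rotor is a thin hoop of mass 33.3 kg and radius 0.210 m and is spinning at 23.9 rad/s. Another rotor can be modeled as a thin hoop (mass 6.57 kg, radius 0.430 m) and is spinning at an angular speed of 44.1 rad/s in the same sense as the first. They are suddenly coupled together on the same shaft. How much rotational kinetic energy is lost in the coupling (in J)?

The coupling torques are internal; angular momentum about the shared axis is conserved.
Moments of inertia: I_A = (33.3)(0.210)² = 1.469 kg·m²; I_B = (6.57)(0.430)² = 1.215 kg·m².
Taking A's sense as positive: L = (1.469)(23.9) + (1.215)(44.1) = 88.67 kg·m²·rad/s.
Combined I = 1.469 + 1.215 = 2.683 kg·m².
ω_f = L / I = 88.67 / 2.683 = 33.04 rad/s.
KE_i = ½ΣIω² = 1601 J; KE_f = ½(2.683)(33.04)² = 1465 J.

ΔKE lost ≈ 136 J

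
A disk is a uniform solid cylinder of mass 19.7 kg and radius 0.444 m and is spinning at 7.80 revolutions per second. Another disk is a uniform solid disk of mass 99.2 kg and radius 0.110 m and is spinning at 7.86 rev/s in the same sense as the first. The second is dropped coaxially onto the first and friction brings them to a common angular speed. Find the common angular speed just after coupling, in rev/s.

No external torque acts about the common axis, so total angular momentum is conserved.
Moments of inertia: I_A = ½(19.7)(0.444)² = 1.942 kg·m²; I_B = ½(99.2)(0.110)² = 0.6002 kg·m².
Taking A's sense as positive: L = (1.942)(7.80) + (0.6002)(7.86) = 19.86 kg·m²·rev/s.
Combined I = 1.942 + 0.6002 = 2.542 kg·m².
ω_f = L / I = 19.86 / 2.542 = 7.814 rev/s.

|ω_f| ≈ 7.81 rev/s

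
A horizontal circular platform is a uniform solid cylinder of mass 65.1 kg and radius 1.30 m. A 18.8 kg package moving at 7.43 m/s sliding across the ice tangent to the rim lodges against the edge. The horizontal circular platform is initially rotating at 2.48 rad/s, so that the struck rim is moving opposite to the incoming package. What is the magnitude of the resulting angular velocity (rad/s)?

About the central axle the impulsive forces during the collision are internal, so angular momentum about that axis is conserved.
I_p = ½(65.1)(1.30)² = 55.01 kg·m². Taking the sense of the package's angular momentum as positive, L_{package} = m v R = (18.8)(7.43)(1.30) = 181.6 kg·m²/s.
L_i = −I_p ω_p + m v R = −(55.01)(2.48) + 181.6 = 45.17 kg·m²/s.
After sticking, I_f = I_p + m R² = 55.01 + (18.8)(1.30)² = 86.78 kg·m².
ω_f = L_i / I_f = 45.17 / 86.78 = 0.5205 rad/s.

|ω_f| ≈ 0.520 rad/s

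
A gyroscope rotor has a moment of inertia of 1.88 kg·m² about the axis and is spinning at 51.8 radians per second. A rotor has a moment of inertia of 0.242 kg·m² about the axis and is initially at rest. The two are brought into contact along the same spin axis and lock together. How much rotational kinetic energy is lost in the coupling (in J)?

No external torque acts about the common axis, so total angular momentum is conserved.
Taking A's sense as positive: L = (1.880)(51.8) = 97.38 kg·m²·rad/s.
Combined I = 1.880 + 0.2420 = 2.122 kg·m².
ω_f = L / I = 97.38 / 2.122 = 45.89 rad/s.
KE_i = ½ΣIω² = 2522 J; KE_f = ½(2.122)(45.89)² = 2235 J.

ΔKE lost ≈ 288 J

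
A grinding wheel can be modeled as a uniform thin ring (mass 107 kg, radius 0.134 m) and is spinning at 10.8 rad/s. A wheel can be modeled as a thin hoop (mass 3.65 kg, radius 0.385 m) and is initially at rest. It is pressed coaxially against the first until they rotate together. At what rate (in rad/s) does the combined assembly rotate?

|ω_f| ≈ 8.43 rad/s

No external torque acts about the common axis, so total angular momentum is conserved.
Moments of inertia: I_A = (107)(0.134)² = 1.921 kg·m²; I_B = (3.65)(0.385)² = 0.5410 kg·m².
Taking A's sense as positive: L = (1.921)(10.8) = 20.75 kg·m²·rad/s.
Combined I = 1.921 + 0.5410 = 2.462 kg·m².
ω_f = L / I = 20.75 / 2.462 = 8.427 rad/s.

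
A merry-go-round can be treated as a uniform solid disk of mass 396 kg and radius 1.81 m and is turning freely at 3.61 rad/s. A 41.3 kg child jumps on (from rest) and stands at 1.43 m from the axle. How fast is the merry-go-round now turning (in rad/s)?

The added mass arrives with no angular momentum about the axle, and any external torque about the axle is negligible, so the system's angular momentum is conserved.
I_p = ½(396)(1.81)² = 648.7 kg·m².
Added inertia Σmr² = (41.3)(1.43)² = 84.45 kg·m²; I_f = 648.7 + 84.45 = 733.1 kg·m².
ω_f = I_p ω_i / I_f = (648.7)(3.61) / 733.1 = 3.194 rad/s.

ω_f ≈ 3.19 rad/s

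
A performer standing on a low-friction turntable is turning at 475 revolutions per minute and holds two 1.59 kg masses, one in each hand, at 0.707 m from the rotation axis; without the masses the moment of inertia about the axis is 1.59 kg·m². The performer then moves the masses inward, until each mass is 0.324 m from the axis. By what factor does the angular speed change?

With no external torque about the axis, L is conserved: I₁ω₁ = I₂ω₂.
I₁ = 1.59 + 2(1.59)(0.707)² = 3.180 kg·m²; I₂ = 1.59 + 2(1.59)(0.324)² = 1.924 kg·m².
ω₂/ω₁ = I₁/I₂ = 3.180 / 1.924 = 1.653.

ω₂/ω₁ ≈ 1.65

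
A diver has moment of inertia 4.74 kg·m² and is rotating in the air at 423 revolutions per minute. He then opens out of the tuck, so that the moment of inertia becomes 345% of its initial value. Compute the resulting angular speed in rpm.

No external torque acts about the spin axis, so angular momentum is conserved.
I₂ = 3.45 × 4.74 = 16.35 kg·m².
ω₂ = I₁ω₁ / I₂ = (4.740)(423 rpm) / (16.35) = 122.6 rpm.

ω₂ ≈ 123 rpm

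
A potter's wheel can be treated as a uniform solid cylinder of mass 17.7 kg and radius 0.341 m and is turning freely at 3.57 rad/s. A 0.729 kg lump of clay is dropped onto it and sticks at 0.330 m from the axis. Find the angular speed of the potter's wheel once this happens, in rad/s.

No external torque acts about the axis; L_before = L_after.
I_p = ½(17.7)(0.341)² = 1.029 kg·m².
Added inertia Σmr² = (0.729)(0.330)² = 0.07939 kg·m²; I_f = 1.029 + 0.07939 = 1.108 kg·m².
ω_f = I_p ω_i / I_f = (1.029)(3.57) / 1.108 = 3.314 rad/s.

ω_f ≈ 3.31 rad/s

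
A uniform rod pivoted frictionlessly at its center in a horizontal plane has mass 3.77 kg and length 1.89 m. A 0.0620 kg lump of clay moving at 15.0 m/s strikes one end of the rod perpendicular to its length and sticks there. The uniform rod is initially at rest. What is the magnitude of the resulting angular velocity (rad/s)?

The axle reaction passes through the pivot and exerts no torque about it; angular momentum about the pivot is conserved through the impact.
I_p = (1/12)(3.77)(1.89)² = 1.122 kg·m². Taking the sense of the lump of clay's angular momentum as positive, L_{lump} = m v R = (0.0620)(15.0)(1.89/2) = 0.8788 kg·m²/s.
L_i = 0 + 0.8788 = 0.8788 kg·m²/s.
After sticking, I_f = I_p + m R² = 1.122 + (0.0620)(1.89/2)² = 1.178 kg·m².
ω_f = L_i / I_f = 0.8788 / 1.178 = 0.7463 rad/s.

|ω_f| ≈ 0.746 rad/s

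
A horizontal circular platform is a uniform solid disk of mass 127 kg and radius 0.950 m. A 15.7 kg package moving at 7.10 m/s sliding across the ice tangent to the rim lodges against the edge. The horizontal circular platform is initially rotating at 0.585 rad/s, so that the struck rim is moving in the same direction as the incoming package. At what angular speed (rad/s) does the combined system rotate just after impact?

|ω_f| ≈ 1.95 rad/s

About the central axle the impulsive forces during the collision are internal, so angular momentum about that axis is conserved.
I_p = ½(127)(0.950)² = 57.31 kg·m². Taking the sense of the package's angular momentum as positive, L_{package} = m v R = (15.7)(7.10)(0.950) = 105.9 kg·m²/s.
L_i = +I_p ω_p + m v R = +(57.31)(0.585) + 105.9 = 139.4 kg·m²/s.
After sticking, I_f = I_p + m R² = 57.31 + (15.7)(0.950)² = 71.48 kg·m².
ω_f = L_i / I_f = 139.4 / 71.48 = 1.951 rad/s.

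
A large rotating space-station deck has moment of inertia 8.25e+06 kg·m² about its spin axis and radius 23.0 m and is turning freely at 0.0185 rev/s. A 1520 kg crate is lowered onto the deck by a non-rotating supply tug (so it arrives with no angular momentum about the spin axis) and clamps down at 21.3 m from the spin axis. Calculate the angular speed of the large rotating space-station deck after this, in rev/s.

ω_f ≈ 0.0171 rev/s

No external torque acts about the spin axis; L_before = L_after.
Added inertia Σmr² = (1520)(21.3)² = 6.896e+05 kg·m²; I_f = 8.250e+06 + 6.896e+05 = 8.940e+06 kg·m².
ω_f = I_p ω_i / I_f = (8.250e+06)(0.0185) / 8.940e+06 = 0.01707 rev/s.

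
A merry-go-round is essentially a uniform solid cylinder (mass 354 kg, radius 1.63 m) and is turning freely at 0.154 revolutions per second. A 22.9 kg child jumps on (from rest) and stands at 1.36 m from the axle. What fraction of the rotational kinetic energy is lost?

No external torque acts about the axle; L_before = L_after.
I_p = ½(354)(1.63)² = 470.3 kg·m².
Added inertia Σmr² = (22.9)(1.36)² = 42.36 kg·m²; I_f = 470.3 + 42.36 = 512.6 kg·m².
ω_f = I_p ω_i / I_f = (470.3)(0.154) / 512.6 = 0.1413 rev/s.
KE_i = ½(470.3)(0.9676 rad/s)² = 220.2 J; KE_f = ½(512.6)(0.8877)² = 202.0 J.
Fraction lost = 0.08263.

fraction ≈ 0.0826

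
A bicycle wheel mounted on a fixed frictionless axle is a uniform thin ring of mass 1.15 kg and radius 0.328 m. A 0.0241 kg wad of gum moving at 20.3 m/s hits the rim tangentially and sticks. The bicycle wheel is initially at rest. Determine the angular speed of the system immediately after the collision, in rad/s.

|ω_f| ≈ 1.27 rad/s

About the axle the impulsive forces during the collision are internal, so angular momentum about that axis is conserved.
I_p = (1.15)(0.328)² = 0.1237 kg·m². Taking the sense of the wad of gum's angular momentum as positive, L_{wad} = m v R = (0.0241)(20.3)(0.328) = 0.1605 kg·m²/s.
L_i = 0 + 0.1605 = 0.1605 kg·m²/s.
After sticking, I_f = I_p + m R² = 0.1237 + (0.0241)(0.328)² = 0.1263 kg·m².
ω_f = L_i / I_f = 0.1605 / 0.1263 = 1.270 rad/s.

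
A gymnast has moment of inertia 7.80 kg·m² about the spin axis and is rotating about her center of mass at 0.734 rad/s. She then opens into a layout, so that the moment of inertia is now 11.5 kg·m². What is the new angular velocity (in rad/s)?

With no external torque about the axis, L is conserved: I₁ω₁ = I₂ω₂.
ω₂ = I₁ω₁ / I₂ = (7.800)(0.734 rad/s) / (11.50) = 0.4978 rad/s.

ω₂ ≈ 0.498 rad/s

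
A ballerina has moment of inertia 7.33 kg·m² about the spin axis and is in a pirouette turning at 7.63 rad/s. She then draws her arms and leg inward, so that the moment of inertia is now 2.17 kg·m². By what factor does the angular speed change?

Angular momentum about the spin axis is conserved since the torque about it is zero.
ω₂/ω₁ = I₁/I₂ = 7.330 / 2.170 = 3.378.

ω₂/ω₁ ≈ 3.38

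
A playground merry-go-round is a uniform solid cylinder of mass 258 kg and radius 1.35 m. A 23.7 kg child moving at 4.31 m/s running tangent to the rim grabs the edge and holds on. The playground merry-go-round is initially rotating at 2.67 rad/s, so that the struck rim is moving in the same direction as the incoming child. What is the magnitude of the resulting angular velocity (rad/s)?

The axle reaction passes through the axle and exerts no torque about it; angular momentum about the axle is conserved through the impact.
I_p = ½(258)(1.35)² = 235.1 kg·m². Taking the sense of the child's angular momentum as positive, L_{child} = m v R = (23.7)(4.31)(1.35) = 137.9 kg·m²/s.
L_i = +I_p ω_p + m v R = +(235.1)(2.67) + 137.9 = 765.6 kg·m²/s.
After sticking, I_f = I_p + m R² = 235.1 + (23.7)(1.35)² = 278.3 kg·m².
ω_f = L_i / I_f = 765.6 / 278.3 = 2.751 rad/s.

|ω_f| ≈ 2.75 rad/s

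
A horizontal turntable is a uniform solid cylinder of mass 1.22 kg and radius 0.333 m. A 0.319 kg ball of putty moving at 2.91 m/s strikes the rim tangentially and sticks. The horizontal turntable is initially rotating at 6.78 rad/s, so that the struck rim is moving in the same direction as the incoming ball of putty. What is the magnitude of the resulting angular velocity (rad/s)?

About the axle the impulsive forces during the collision are internal, so angular momentum about that axis is conserved.
I_p = ½(1.22)(0.333)² = 0.06764 kg·m². Taking the sense of the ball of putty's angular momentum as positive, L_{ball} = m v R = (0.319)(2.91)(0.333) = 0.3091 kg·m²/s.
L_i = +I_p ω_p + m v R = +(0.06764)(6.78) + 0.3091 = 0.7677 kg·m²/s.
After sticking, I_f = I_p + m R² = 0.06764 + (0.319)(0.333)² = 0.1030 kg·m².
ω_f = L_i / I_f = 0.7677 / 0.1030 = 7.453 rad/s.

|ω_f| ≈ 7.45 rad/s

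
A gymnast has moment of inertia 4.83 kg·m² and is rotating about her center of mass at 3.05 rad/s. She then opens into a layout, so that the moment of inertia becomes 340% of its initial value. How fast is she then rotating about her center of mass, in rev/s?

Angular momentum about the spin axis is conserved since the torque about it is zero.
I₂ = 3.40 × 4.83 = 16.42 kg·m².
ω₂ = I₁ω₁ / I₂ = (4.830)(3.05 rad/s) / (16.42) = 0.8971 rad/s = 0.1428 rev/s.

ω₂ ≈ 0.143 rev/s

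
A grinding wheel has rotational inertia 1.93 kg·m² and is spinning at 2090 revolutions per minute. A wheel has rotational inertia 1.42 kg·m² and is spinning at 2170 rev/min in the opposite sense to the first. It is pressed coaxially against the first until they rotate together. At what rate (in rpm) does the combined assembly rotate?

No external torque acts about the common axis, so total angular momentum is conserved.
Taking A's sense as positive: L = (1.930)(2090) − (1.420)(2170) = 952.3 kg·m²·rpm.
Combined I = 1.930 + 1.420 = 3.350 kg·m².
ω_f = L / I = 952.3 / 3.350 = 284.3 rpm.

|ω_f| ≈ 284 rpm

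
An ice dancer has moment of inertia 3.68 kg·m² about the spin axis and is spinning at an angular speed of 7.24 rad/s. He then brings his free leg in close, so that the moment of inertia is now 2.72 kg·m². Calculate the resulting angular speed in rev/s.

ω₂ ≈ 1.56 rev/s

With no external torque about the axis, L is conserved: I₁ω₁ = I₂ω₂.
ω₂ = I₁ω₁ / I₂ = (3.680)(7.24 rad/s) / (2.720) = 9.795 rad/s = 1.559 rev/s.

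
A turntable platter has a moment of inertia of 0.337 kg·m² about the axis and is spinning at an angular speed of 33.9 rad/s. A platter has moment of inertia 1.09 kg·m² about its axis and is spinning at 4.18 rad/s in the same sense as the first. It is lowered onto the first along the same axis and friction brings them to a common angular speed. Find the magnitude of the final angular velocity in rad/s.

|ω_f| ≈ 11.2 rad/s

The coupling torques are internal; angular momentum about the shared axis is conserved.
Taking A's sense as positive: L = (0.3370)(33.9) + (1.090)(4.18) = 15.98 kg·m²·rad/s.
Combined I = 0.3370 + 1.090 = 1.427 kg·m².
ω_f = L / I = 15.98 / 1.427 = 11.20 rad/s.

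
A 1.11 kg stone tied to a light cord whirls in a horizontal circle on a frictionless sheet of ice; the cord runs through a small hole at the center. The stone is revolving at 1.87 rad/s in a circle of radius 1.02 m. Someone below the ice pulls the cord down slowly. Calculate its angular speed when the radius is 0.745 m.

No torque about the axis ⇒ m r₁² ω₁ = m r₂² ω₂.
ω₂ = ω₁ (r₁/r₂)² = (1.87)(1.02/0.745)² = 3.505 rad/s.

ω₂ ≈ 3.51 rad/s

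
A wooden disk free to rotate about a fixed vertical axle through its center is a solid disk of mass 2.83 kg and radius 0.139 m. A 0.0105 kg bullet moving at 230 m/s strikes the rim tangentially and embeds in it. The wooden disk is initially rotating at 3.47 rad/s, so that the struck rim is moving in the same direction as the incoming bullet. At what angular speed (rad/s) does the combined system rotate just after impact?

|ω_f| ≈ 15.6 rad/s

About the axle the impulsive forces during the collision are internal, so angular momentum about that axis is conserved.
I_p = ½(2.83)(0.139)² = 0.02734 kg·m². Taking the sense of the bullet's angular momentum as positive, L_{bullet} = m v R = (0.0105)(230)(0.139) = 0.3357 kg·m²/s.
L_i = +I_p ω_p + m v R = +(0.02734)(3.47) + 0.3357 = 0.4306 kg·m²/s.
After sticking, I_f = I_p + m R² = 0.02734 + (0.0105)(0.139)² = 0.02754 kg·m².
ω_f = L_i / I_f = 0.4306 / 0.02754 = 15.63 rad/s.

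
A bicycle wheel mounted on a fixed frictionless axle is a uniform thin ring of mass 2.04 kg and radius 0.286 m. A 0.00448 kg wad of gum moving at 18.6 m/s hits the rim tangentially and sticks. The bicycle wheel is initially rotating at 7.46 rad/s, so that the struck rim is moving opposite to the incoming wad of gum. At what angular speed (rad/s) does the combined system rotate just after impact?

The axle reaction passes through the axle and exerts no torque about it; angular momentum about the axle is conserved through the impact.
I_p = (2.04)(0.286)² = 0.1669 kg·m². Taking the sense of the wad of gum's angular momentum as positive, L_{wad} = m v R = (0.00448)(18.6)(0.286) = 0.02383 kg·m²/s.
L_i = −I_p ω_p + m v R = −(0.1669)(7.46) + 0.02383 = -1.221 kg·m²/s.
After sticking, I_f = I_p + m R² = 0.1669 + (0.00448)(0.286)² = 0.1672 kg·m².
ω_f = L_i / I_f = -1.221 / 0.1672 = -7.301 rad/s.

|ω_f| ≈ 7.30 rad/s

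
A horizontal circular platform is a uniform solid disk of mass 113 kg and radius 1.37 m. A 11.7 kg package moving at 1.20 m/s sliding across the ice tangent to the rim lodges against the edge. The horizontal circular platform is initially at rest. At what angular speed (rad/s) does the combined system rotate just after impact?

About the central axle the impulsive forces during the collision are internal, so angular momentum about that axis is conserved.
I_p = ½(113)(1.37)² = 106.0 kg·m². Taking the sense of the package's angular momentum as positive, L_{package} = m v R = (11.7)(1.20)(1.37) = 19.23 kg·m²/s.
L_i = 0 + 19.23 = 19.23 kg·m²/s.
After sticking, I_f = I_p + m R² = 106.0 + (11.7)(1.37)² = 128.0 kg·m².
ω_f = L_i / I_f = 19.23 / 128.0 = 0.1503 rad/s.

|ω_f| ≈ 0.150 rad/s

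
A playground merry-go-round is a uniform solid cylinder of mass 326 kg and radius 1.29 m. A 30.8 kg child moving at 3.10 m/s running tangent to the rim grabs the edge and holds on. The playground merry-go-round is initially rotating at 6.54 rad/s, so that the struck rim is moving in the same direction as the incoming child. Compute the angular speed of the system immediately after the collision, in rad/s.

|ω_f| ≈ 5.88 rad/s

The axle reaction passes through the axle and exerts no torque about it; angular momentum about the axle is conserved through the impact.
I_p = ½(326)(1.29)² = 271.2 kg·m². Taking the sense of the child's angular momentum as positive, L_{child} = m v R = (30.8)(3.10)(1.29) = 123.2 kg·m²/s.
L_i = +I_p ω_p + m v R = +(271.2)(6.54) + 123.2 = 1897 kg·m²/s.
After sticking, I_f = I_p + m R² = 271.2 + (30.8)(1.29)² = 322.5 kg·m².
ω_f = L_i / I_f = 1897 / 322.5 = 5.883 rad/s.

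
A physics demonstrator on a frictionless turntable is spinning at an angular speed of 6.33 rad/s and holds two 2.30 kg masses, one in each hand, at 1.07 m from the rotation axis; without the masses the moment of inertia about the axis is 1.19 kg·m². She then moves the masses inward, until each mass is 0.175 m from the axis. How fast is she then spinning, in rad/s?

ω₂ ≈ 30.7 rad/s

Angular momentum about the spin axis is conserved since the torque about it is zero.
I₁ = 1.19 + 2(2.30)(1.07)² = 6.457 kg·m²; I₂ = 1.19 + 2(2.30)(0.175)² = 1.331 kg·m².
ω₂ = I₁ω₁ / I₂ = (6.457)(6.33 rad/s) / (1.331) = 30.71 rad/s.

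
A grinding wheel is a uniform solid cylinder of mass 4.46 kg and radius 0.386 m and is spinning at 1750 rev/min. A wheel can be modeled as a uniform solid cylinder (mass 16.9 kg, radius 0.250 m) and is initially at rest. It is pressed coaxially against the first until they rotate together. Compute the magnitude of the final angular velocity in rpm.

|ω_f| ≈ 676 rpm

No external torque acts about the common axis, so total angular momentum is conserved.
Moments of inertia: I_A = ½(4.46)(0.386)² = 0.3323 kg·m²; I_B = ½(16.9)(0.250)² = 0.5281 kg·m².
Taking A's sense as positive: L = (0.3323)(1750) = 581.5 kg·m²·rpm.
Combined I = 0.3323 + 0.5281 = 0.8604 kg·m².
ω_f = L / I = 581.5 / 0.8604 = 675.8 rpm.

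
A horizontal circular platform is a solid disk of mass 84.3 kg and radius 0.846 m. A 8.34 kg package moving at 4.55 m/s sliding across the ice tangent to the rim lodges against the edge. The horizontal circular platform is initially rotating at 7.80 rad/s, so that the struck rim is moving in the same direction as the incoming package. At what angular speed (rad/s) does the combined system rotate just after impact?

The axle reaction passes through the central axle and exerts no torque about it; angular momentum about the central axle is conserved through the impact.
I_p = ½(84.3)(0.846)² = 30.17 kg·m². Taking the sense of the package's angular momentum as positive, L_{package} = m v R = (8.34)(4.55)(0.846) = 32.10 kg·m²/s.
L_i = +I_p ω_p + m v R = +(30.17)(7.80) + 32.10 = 267.4 kg·m²/s.
After sticking, I_f = I_p + m R² = 30.17 + (8.34)(0.846)² = 36.14 kg·m².
ω_f = L_i / I_f = 267.4 / 36.14 = 7.400 rad/s.

|ω_f| ≈ 7.40 rad/s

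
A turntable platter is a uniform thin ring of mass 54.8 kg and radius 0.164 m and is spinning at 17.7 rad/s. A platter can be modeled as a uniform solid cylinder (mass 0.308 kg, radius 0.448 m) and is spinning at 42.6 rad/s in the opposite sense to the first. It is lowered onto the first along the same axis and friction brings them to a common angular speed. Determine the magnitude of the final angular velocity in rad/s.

The coupling torques are internal; angular momentum about the shared axis is conserved.
Moments of inertia: I_A = (54.8)(0.164)² = 1.474 kg·m²; I_B = ½(0.308)(0.448)² = 0.03091 kg·m².
Taking A's sense as positive: L = (1.474)(17.7) − (0.03091)(42.6) = 24.77 kg·m²·rad/s.
Combined I = 1.474 + 0.03091 = 1.505 kg·m².
ω_f = L / I = 24.77 / 1.505 = 16.46 rad/s.

|ω_f| ≈ 16.5 rad/s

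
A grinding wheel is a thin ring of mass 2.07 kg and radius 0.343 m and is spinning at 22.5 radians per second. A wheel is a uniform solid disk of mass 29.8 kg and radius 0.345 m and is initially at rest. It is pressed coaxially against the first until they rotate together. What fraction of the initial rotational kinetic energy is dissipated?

The coupling torques are internal; angular momentum about the shared axis is conserved.
Moments of inertia: I_A = (2.07)(0.343)² = 0.2435 kg·m²; I_B = ½(29.8)(0.345)² = 1.773 kg·m².
Taking A's sense as positive: L = (0.2435)(22.5) = 5.480 kg·m²·rad/s.
Combined I = 0.2435 + 1.773 = 2.017 kg·m².
ω_f = L / I = 5.480 / 2.017 = 2.717 rad/s.
KE_i = ½ΣIω² = 61.64 J; KE_f = ½(2.017)(2.717)² = 7.443 J.
Fraction dissipated = (KE_i − KE_f)/KE_i = 0.8793.

fraction ≈ 0.879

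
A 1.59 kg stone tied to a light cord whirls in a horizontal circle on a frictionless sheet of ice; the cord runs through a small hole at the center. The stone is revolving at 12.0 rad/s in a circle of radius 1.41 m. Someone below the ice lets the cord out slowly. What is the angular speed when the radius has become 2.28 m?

The constraining force is radial, so m r² ω about the center is conserved.
ω₂ = ω₁ (r₁/r₂)² = (12.0)(1.41/2.28)² = 4.589 rad/s.

ω₂ ≈ 4.59 rad/s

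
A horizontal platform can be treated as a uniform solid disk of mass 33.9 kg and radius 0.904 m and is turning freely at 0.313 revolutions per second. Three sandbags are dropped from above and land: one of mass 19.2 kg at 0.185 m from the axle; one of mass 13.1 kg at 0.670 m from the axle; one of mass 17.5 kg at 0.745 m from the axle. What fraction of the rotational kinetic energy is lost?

fraction ≈ 0.540

No external torque acts about the axle; L_before = L_after.
I_p = ½(33.9)(0.904)² = 13.85 kg·m².
Added inertia Σmr² = (19.2)(0.185)² + (13.1)(0.670)² + (17.5)(0.745)² = 16.25 kg·m²; I_f = 13.85 + 16.25 = 30.10 kg·m².
ω_f = I_p ω_i / I_f = (13.85)(0.313) / 30.10 = 0.1440 rev/s.
KE_i = ½(13.85)(1.967 rad/s)² = 26.79 J; KE_f = ½(30.10)(0.9050)² = 12.33 J.
Fraction lost = 0.5398.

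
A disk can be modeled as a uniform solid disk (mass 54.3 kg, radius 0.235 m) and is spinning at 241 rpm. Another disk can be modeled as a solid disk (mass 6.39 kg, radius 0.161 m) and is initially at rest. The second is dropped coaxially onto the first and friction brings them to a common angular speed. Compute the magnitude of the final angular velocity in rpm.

|ω_f| ≈ 228 rpm

The coupling torques are internal; angular momentum about the shared axis is conserved.
Moments of inertia: I_A = ½(54.3)(0.235)² = 1.499 kg·m²; I_B = ½(6.39)(0.161)² = 0.08282 kg·m².
Taking A's sense as positive: L = (1.499)(241) = 361.3 kg·m²·rpm.
Combined I = 1.499 + 0.08282 = 1.582 kg·m².
ω_f = L / I = 361.3 / 1.582 = 228.4 rpm.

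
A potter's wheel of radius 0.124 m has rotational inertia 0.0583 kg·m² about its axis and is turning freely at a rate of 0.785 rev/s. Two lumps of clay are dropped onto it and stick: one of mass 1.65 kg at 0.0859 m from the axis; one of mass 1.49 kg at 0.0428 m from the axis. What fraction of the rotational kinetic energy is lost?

No external torque acts about the axis; L_before = L_after.
Added inertia Σmr² = (1.65)(0.0859)² + (1.49)(0.0428)² = 0.01490 kg·m²; I_f = 0.05830 + 0.01490 = 0.07320 kg·m².
ω_f = I_p ω_i / I_f = (0.05830)(0.785) / 0.07320 = 0.6252 rev/s.
KE_i = ½(0.05830)(4.932 rad/s)² = 0.7091 J; KE_f = ½(0.07320)(3.928)² = 0.5648 J.
Fraction lost = 0.2036.

fraction ≈ 0.204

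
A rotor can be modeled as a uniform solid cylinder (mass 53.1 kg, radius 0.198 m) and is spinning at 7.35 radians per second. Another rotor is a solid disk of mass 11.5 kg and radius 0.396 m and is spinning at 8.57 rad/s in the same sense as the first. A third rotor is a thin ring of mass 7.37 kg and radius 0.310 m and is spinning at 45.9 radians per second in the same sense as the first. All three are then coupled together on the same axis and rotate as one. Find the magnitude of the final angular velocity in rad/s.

The coupling torques are internal; angular momentum about the shared axis is conserved.
Moments of inertia: I_A = ½(53.1)(0.198)² = 1.041 kg·m²; I_B = ½(11.5)(0.396)² = 0.9017 kg·m²; I_C = (7.37)(0.310)² = 0.7083 kg·m².
Taking A's sense as positive: L = (1.041)(7.35) + (0.9017)(8.57) + (0.7083)(45.9) = 47.89 kg·m²·rad/s.
Combined I = 1.041 + 0.9017 + 0.7083 = 2.651 kg·m².
ω_f = L / I = 47.89 / 2.651 = 18.06 rad/s.

|ω_f| ≈ 18.1 rad/s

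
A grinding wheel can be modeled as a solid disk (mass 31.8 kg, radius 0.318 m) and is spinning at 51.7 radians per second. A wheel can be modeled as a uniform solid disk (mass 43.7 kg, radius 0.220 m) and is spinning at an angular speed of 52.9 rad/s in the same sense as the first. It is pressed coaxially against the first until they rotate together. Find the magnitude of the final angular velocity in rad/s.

The coupling torques are internal; angular momentum about the shared axis is conserved.
Moments of inertia: I_A = ½(31.8)(0.318)² = 1.608 kg·m²; I_B = ½(43.7)(0.220)² = 1.058 kg·m².
Taking A's sense as positive: L = (1.608)(51.7) + (1.058)(52.9) = 139.1 kg·m²·rad/s.
Combined I = 1.608 + 1.058 = 2.665 kg·m².
ω_f = L / I = 139.1 / 2.665 = 52.18 rad/s.

|ω_f| ≈ 52.2 rad/s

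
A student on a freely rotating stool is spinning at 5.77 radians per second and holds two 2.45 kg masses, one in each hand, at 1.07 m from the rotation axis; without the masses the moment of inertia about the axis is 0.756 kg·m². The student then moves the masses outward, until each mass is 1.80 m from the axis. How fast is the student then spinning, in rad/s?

No external torque acts about the spin axis, so angular momentum is conserved.
I₁ = 0.756 + 2(2.45)(1.07)² = 6.366 kg·m²; I₂ = 0.756 + 2(2.45)(1.80)² = 16.63 kg·m².
ω₂ = I₁ω₁ / I₂ = (6.366)(5.77 rad/s) / (16.63) = 2.209 rad/s.

ω₂ ≈ 2.21 rad/s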